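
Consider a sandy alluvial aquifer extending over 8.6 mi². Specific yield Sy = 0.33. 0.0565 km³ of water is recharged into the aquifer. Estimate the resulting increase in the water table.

A = 8.6 mi² = 2.227 × 10^7 m²
ΔV = 0.0565 km³ = 5.65 × 10^7 m³
Δh = ΔV / (Sy × A) = 5.65 × 10^7 m³ / (0.33 × 2.227 × 10^7 m²) = 7.687 m

Δh ≈ 7.69 m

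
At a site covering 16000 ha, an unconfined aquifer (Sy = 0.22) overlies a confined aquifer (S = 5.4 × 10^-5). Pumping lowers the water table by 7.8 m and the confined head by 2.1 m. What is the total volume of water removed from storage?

ΔV ≈ 2.75 × 10^8 m³

A = 16000 ha = 1.6 × 10^8 m²
Unconfined: ΔV_u = Sy × A × Δh_u = 0.22 × 1.6 × 10^8 × 7.8 = 2.746 × 10^8 m³
Confined: ΔV_c = S × A × Δh_c = 5.4 × 10^-5 × 1.6 × 10^8 × 2.1 = 18140 m³
Total ΔV = 2.746 × 10^8 + 18140 = 2.746 × 10^8 m³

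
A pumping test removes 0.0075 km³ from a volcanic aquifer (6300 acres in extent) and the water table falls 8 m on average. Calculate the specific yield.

Sy ≈ 0.037

A = 6300 acres = 2.55 × 10^7 m²
ΔV = 0.0075 km³ = 7.5 × 10^6 m³
Sy = ΔV / (A × Δh) = 7.5 × 10^6 m³ / (2.55 × 10^7 m² × 8 m) = 0.03677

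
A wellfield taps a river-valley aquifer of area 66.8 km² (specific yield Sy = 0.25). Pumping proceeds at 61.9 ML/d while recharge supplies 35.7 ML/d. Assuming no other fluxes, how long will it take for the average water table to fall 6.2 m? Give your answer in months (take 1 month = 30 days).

A = 66.8 km² = 6.68 × 10^7 m²
ΔV = Sy × A × Δh = 0.25 × 6.68 × 10^7 × 6.2 = 1.035 × 10^8 m³
Net withdrawal = 61.9 − 35.7 = 26.2 ML/d = 26200 m³/d
t = ΔV / Q = 1.035 × 10^8 m³ / 26200 m³/d = 3952 d
t = 3952 d ≈ 131.7 months

t ≈ 132 months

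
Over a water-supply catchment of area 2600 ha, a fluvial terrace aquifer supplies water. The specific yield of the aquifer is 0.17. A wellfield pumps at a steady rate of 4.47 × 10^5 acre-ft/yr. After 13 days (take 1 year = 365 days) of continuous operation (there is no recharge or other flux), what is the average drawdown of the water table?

Δh ≈ 4.44 m

A = 2600 ha = 2.6 × 10^7 m²
Q = 4.47 × 10^5 acre-ft/yr = 1.511 × 10^6 m³/d
ΔV = Q × t = 1.511 × 10^6 m³/d × 13 d = 1.964 × 10^7 m³
Δh = ΔV / (Sy × A) = 1.964 × 10^7 / (0.17 × 2.6 × 10^7) = 4.443 m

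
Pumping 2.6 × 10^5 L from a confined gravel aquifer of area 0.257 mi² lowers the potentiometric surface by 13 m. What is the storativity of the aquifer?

A = 0.257 mi² = 6.656 × 10^5 m²
ΔV = 2.6 × 10^5 L = 260 m³
S = ΔV / (A × Δh) = 260 m³ / (6.656 × 10^5 m² × 13 m) = 3.005 × 10^-5

S ≈ 3 × 10^-5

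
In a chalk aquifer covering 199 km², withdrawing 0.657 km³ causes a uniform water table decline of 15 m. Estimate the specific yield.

Sy ≈ 0.22

A = 199 km² = 1.99 × 10^8 m²
ΔV = 0.657 km³ = 6.57 × 10^8 m³
Sy = ΔV / (A × Δh) = 6.57 × 10^8 m³ / (1.99 × 10^8 m² × 15 m) = 0.2201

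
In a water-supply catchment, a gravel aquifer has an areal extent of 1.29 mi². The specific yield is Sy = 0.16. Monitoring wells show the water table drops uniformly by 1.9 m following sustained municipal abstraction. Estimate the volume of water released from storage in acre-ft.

ΔV ≈ 823 acre-ft

A = 1.29 mi² = 3.341 × 10^6 m²
ΔV = Sy × A × Δh = 0.16 × 3.341 × 10^6 m² × 1.9 m = 1.016 × 10^6 m³
ΔV = 1.016 × 10^6 m³ = 823.4 acre-ft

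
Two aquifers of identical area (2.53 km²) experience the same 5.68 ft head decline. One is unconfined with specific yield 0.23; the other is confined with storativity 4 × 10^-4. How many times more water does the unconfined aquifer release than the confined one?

A = 2.53 km² = 2.53 × 10^6 m²
Δh = 5.68 ft = 1.731 m
Unconfined: ΔV_u = Sy × A × Δh = 0.23 × 2.53 × 10^6 × 1.731 = 1.007 × 10^6 m³
Confined: ΔV_c = S × A × Δh = 4 × 10^-4 × 2.53 × 10^6 × 1.731 = 1752 m³
Ratio = ΔV_u / ΔV_c = Sy / S = 0.23 / 4 × 10^-4 = 575

ΔV_u / ΔV_c ≈ 575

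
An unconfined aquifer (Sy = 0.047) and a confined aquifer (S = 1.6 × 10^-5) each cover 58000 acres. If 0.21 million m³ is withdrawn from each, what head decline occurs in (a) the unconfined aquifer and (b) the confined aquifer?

Δh_u ≈ 0.019 m; Δh_c ≈ 55.9 m

A = 58000 acres = 2.347 × 10^8 m²
ΔV = 0.21 million m³ = 2.1 × 10^5 m³
Unconfined: Δh_u = ΔV/(Sy·A) = 2.1 × 10^5/(0.047 × 2.347 × 10^8) = 0.01904 m
Confined: Δh_c = ΔV/(S·A) = 2.1 × 10^5/(1.6 × 10^-5 × 2.347 × 10^8) = 55.92 m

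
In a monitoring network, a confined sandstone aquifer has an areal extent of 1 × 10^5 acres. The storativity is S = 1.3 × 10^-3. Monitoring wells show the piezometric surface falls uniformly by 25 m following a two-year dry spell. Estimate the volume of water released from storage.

ΔV ≈ 1.32 × 10^7 m³

A = 1 × 10^5 acres = 4.047 × 10^8 m²
ΔV = S × A × Δh = 0.0013 × 4.047 × 10^8 m² × 25 m = 1.315 × 10^7 m³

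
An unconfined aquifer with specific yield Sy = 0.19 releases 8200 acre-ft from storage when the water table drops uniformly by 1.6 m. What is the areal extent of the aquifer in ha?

ΔV = 8200 acre-ft = 1.011 × 10^7 m³
A = ΔV / (Sy × Δh) = 1.011 × 10^7 / (0.19 × 1.6) = 3.327 × 10^7 m²
A = 3.327 × 10^7 m² = 3327 ha

A ≈ 3330 ha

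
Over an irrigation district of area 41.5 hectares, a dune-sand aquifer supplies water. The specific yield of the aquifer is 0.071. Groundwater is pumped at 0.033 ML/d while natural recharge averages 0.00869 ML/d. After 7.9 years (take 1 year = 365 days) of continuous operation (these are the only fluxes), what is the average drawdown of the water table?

A = 41.5 hectares = 4.15 × 10^5 m²
Net abstraction = 0.033 − 0.00869 = 0.02431 ML/d
Q_net = 0.02431 ML/d = 24.31 m³/d
t = 7.9 years = 2884 d
ΔV = Q × t = 24.31 m³/d × 2884 d = 70100 m³
Δh = ΔV / (Sy × A) = 70100 / (0.071 × 4.15 × 10^5) = 2.379 m

Δh ≈ 2.38 m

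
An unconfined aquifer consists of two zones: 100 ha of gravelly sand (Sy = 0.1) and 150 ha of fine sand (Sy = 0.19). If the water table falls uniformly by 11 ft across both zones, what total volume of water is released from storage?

A₁ = 100 ha = 1 × 10^6 m²; A₂ = 150 ha = 1.5 × 10^6 m²
Δh = 11 ft = 3.353 m
ΔV₁ = 0.1 × 1 × 10^6 × 3.353 = 3.353 × 10^5 m³
ΔV₂ = 0.19 × 1.5 × 10^6 × 3.353 = 9.555 × 10^5 m³
ΔV = ΔV₁ + ΔV₂ = 1.291 × 10^6 m³

ΔV ≈ 1.29 × 10^6 m³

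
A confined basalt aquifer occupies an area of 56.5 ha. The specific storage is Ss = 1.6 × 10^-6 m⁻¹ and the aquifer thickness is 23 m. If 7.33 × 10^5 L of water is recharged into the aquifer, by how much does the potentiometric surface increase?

S = Ss × b = 1.6 × 10^-6 m⁻¹ × 23 m = 3.68 × 10^-5
A = 56.5 ha = 5.65 × 10^5 m²
ΔV = 7.33 × 10^5 L = 733 m³
Δh = ΔV / (S × A) = 733 m³ / (3.68 × 10^-5 × 5.65 × 10^5 m²) = 35.25 m

Δh ≈ 35.3 m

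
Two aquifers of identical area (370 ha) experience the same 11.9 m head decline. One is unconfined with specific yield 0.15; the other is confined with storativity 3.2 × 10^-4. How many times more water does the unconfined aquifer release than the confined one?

A = 370 ha = 3.7 × 10^6 m²
Unconfined: ΔV_u = Sy × A × Δh = 0.15 × 3.7 × 10^6 × 11.9 = 6.604 × 10^6 m³
Confined: ΔV_c = S × A × Δh = 3.2 × 10^-4 × 3.7 × 10^6 × 11.9 = 14090 m³
Ratio = ΔV_u / ΔV_c = Sy / S = 0.15 / 3.2 × 10^-4 = 468.8

ΔV_u / ΔV_c ≈ 469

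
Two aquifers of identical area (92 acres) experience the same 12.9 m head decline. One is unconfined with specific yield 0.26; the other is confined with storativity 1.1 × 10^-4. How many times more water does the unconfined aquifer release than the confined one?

A = 92 acres = 3.723 × 10^5 m²
Unconfined: ΔV_u = Sy × A × Δh = 0.26 × 3.723 × 10^5 × 12.9 = 1.249 × 10^6 m³
Confined: ΔV_c = S × A × Δh = 1.1 × 10^-4 × 3.723 × 10^5 × 12.9 = 528.3 m³
Ratio = ΔV_u / ΔV_c = Sy / S = 0.26 / 1.1 × 10^-4 = 2364

ΔV_u / ΔV_c ≈ 2360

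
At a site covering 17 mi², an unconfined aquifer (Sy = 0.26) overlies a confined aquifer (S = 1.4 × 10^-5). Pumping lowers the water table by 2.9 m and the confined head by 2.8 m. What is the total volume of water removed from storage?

A = 17 mi² = 4.403 × 10^7 m²
Unconfined: ΔV_u = Sy × A × Δh_u = 0.26 × 4.403 × 10^7 × 2.9 = 3.32 × 10^7 m³
Confined: ΔV_c = S × A × Δh_c = 1.4 × 10^-5 × 4.403 × 10^7 × 2.8 = 1726 m³
Total ΔV = 3.32 × 10^7 + 1726 = 3.32 × 10^7 m³

ΔV ≈ 3.32 × 10^7 m³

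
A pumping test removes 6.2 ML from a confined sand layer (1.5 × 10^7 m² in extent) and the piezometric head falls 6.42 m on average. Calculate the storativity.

S ≈ 6.4 × 10^-5

ΔV = 6.2 ML = 6200 m³
S = ΔV / (A × Δh) = 6200 m³ / (1.5 × 10^7 m² × 6.42 m) = 6.438 × 10^-5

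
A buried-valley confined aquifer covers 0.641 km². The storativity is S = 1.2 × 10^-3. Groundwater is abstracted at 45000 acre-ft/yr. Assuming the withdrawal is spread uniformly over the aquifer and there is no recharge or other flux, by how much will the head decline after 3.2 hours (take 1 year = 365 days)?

A = 0.641 km² = 6.41 × 10^5 m²
Q = 45000 acre-ft/yr = 1.521 × 10^5 m³/d
t = 3.2 hours = 0.1333 d
ΔV = Q × t = 1.521 × 10^5 m³/d × 0.1333 d = 20280 m³
Δh = ΔV / (S × A) = 20280 / (0.0012 × 6.41 × 10^5) = 26.36 m

Δh ≈ 26.4 m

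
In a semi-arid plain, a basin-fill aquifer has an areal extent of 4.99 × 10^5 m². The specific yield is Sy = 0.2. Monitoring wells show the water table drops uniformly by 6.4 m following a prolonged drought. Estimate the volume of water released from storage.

ΔV = Sy × A × Δh = 0.2 × 4.99 × 10^5 m² × 6.4 m = 6.387 × 10^5 m³

ΔV ≈ 6.39 × 10^5 m³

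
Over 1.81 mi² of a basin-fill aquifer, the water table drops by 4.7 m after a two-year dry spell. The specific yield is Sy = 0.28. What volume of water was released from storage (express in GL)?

A = 1.81 mi² = 4.688 × 10^6 m²
ΔV = Sy × A × Δh = 0.28 × 4.688 × 10^6 m² × 4.7 m = 6.169 × 10^6 m³
ΔV = 6.169 × 10^6 m³ = 6.169 GL

ΔV ≈ 6.17 GL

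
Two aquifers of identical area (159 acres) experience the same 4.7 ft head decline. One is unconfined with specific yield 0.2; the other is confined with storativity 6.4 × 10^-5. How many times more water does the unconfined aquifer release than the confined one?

A = 159 acres = 6.435 × 10^5 m²
Δh = 4.7 ft = 1.433 m
Unconfined: ΔV_u = Sy × A × Δh = 0.2 × 6.435 × 10^5 × 1.433 = 1.844 × 10^5 m³
Confined: ΔV_c = S × A × Δh = 6.4 × 10^-5 × 6.435 × 10^5 × 1.433 = 58.99 m³
Ratio = ΔV_u / ΔV_c = Sy / S = 0.2 / 6.4 × 10^-5 = 3125

ΔV_u / ΔV_c ≈ 3130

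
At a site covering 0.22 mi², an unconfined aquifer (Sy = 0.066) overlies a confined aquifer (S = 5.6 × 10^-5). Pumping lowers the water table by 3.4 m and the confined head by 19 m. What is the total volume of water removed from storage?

ΔV ≈ 1.28 × 10^5 m³

A = 0.22 mi² = 5.698 × 10^5 m²
Unconfined: ΔV_u = Sy × A × Δh_u = 0.066 × 5.698 × 10^5 × 3.4 = 1.279 × 10^5 m³
Confined: ΔV_c = S × A × Δh_c = 5.6 × 10^-5 × 5.698 × 10^5 × 19 = 606.3 m³
Total ΔV = 1.279 × 10^5 + 606.3 = 1.285 × 10^5 m³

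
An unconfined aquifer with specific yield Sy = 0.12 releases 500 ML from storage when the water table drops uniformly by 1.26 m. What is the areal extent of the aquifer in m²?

A ≈ 3.31 × 10^6 m²

ΔV = 500 ML = 5 × 10^5 m³
A = ΔV / (Sy × Δh) = 5 × 10^5 / (0.12 × 1.26) = 3.307 × 10^6 m²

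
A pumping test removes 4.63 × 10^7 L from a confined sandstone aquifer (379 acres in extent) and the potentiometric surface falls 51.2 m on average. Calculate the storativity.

A = 379 acres = 1.534 × 10^6 m²
ΔV = 4.63 × 10^7 L = 46300 m³
S = ΔV / (A × Δh) = 46300 m³ / (1.534 × 10^6 m² × 51.2 m) = 5.896 × 10^-4

S ≈ 5.9 × 10^-4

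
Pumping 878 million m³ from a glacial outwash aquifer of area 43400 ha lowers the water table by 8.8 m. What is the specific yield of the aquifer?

A = 43400 ha = 4.34 × 10^8 m²
ΔV = 878 million m³ = 8.78 × 10^8 m³
Sy = ΔV / (A × Δh) = 8.78 × 10^8 m³ / (4.34 × 10^8 m² × 8.8 m) = 0.2299

Sy ≈ 0.23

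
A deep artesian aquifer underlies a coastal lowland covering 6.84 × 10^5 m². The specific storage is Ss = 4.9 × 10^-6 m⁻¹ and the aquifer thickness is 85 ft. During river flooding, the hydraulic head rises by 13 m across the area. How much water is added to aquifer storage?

b = 85 ft = 25.91 m
S = Ss × b = 4.9 × 10^-6 m⁻¹ × 25.91 m = 1.269 × 10^-4
ΔV = S × A × Δh = 1.269 × 10^-4 × 6.84 × 10^5 m² × 13 m = 1129 m³

ΔV ≈ 1130 m³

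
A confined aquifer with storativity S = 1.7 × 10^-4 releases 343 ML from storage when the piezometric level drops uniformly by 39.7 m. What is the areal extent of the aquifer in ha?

ΔV = 343 ML = 3.43 × 10^5 m³
A = ΔV / (S × Δh) = 3.43 × 10^5 / (1.7 × 10^-4 × 39.7) = 5.082 × 10^7 m²
A = 5.082 × 10^7 m² = 5082 ha

A ≈ 5080 ha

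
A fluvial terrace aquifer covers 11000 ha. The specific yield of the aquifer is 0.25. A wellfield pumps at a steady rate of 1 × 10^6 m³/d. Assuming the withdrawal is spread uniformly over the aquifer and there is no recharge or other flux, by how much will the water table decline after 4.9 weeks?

Δh ≈ 1.25 m

A = 11000 ha = 1.1 × 10^8 m²
t = 4.9 weeks = 34.3 d
ΔV = Q × t = 1 × 10^6 m³/d × 34.3 d = 3.43 × 10^7 m³
Δh = ΔV / (Sy × A) = 3.43 × 10^7 / (0.25 × 1.1 × 10^8) = 1.247 m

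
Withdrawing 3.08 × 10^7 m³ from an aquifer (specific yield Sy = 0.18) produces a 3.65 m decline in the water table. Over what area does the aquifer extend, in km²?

A ≈ 46.9 km²

A = ΔV / (Sy × Δh) = 3.08 × 10^7 / (0.18 × 3.65) = 4.688 × 10^7 m²
A = 4.688 × 10^7 m² = 46.88 km²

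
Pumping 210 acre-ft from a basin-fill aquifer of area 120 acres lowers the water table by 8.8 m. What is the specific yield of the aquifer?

Sy ≈ 0.061

A = 120 acres = 4.856 × 10^5 m²
ΔV = 210 acre-ft = 2.59 × 10^5 m³
Sy = ΔV / (A × Δh) = 2.59 × 10^5 m³ / (4.856 × 10^5 m² × 8.8 m) = 0.06061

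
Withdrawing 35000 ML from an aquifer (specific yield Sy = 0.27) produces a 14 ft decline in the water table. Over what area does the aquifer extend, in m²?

Δh = 14 ft = 4.267 m
ΔV = 35000 ML = 3.5 × 10^7 m³
A = ΔV / (Sy × Δh) = 3.5 × 10^7 / (0.27 × 4.267) = 3.038 × 10^7 m²

A ≈ 3.04 × 10^7 m²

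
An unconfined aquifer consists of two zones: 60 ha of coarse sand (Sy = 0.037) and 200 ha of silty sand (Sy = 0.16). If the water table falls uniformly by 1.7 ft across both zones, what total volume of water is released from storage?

ΔV ≈ 1.77 × 10^5 m³

A₁ = 60 ha = 6 × 10^5 m²; A₂ = 200 ha = 2 × 10^6 m²
Δh = 1.7 ft = 0.5182 m
ΔV₁ = 0.037 × 6 × 10^5 × 0.5182 = 11500 m³
ΔV₂ = 0.16 × 2 × 10^6 × 0.5182 = 1.658 × 10^5 m³
ΔV = ΔV₁ + ΔV₂ = 1.773 × 10^5 m³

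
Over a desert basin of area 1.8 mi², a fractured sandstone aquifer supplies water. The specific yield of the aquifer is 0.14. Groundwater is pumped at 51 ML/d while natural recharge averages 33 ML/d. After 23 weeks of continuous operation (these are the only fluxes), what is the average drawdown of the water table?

Δh ≈ 4.44 m

A = 1.8 mi² = 4.662 × 10^6 m²
Net abstraction = 51 − 33 = 18 ML/d
Q_net = 18 ML/d = 18000 m³/d
t = 23 weeks = 161 d
ΔV = Q × t = 18000 m³/d × 161 d = 2.898 × 10^6 m³
Δh = ΔV / (Sy × A) = 2.898 × 10^6 / (0.14 × 4.662 × 10^6) = 4.44 m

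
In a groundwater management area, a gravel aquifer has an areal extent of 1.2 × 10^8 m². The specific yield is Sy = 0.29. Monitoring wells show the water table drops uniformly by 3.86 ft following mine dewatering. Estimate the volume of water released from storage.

ΔV ≈ 4.09 × 10^7 m³

Δh = 3.86 ft = 1.177 m
ΔV = Sy × A × Δh = 0.29 × 1.2 × 10^8 m² × 1.177 m = 4.094 × 10^7 m³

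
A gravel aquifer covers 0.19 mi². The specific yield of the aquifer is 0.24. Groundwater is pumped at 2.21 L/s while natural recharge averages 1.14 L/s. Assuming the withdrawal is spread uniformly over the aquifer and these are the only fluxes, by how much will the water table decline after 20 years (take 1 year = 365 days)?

Δh ≈ 5.71 m

A = 0.19 mi² = 4.921 × 10^5 m²
Net abstraction = 2.21 − 1.14 = 1.07 L/s
Q_net = 1.07 L/s = 92.45 m³/d
t = 20 years = 7300 d
ΔV = Q × t = 92.45 m³/d × 7300 d = 6.749 × 10^5 m³
Δh = ΔV / (Sy × A) = 6.749 × 10^5 / (0.24 × 4.921 × 10^5) = 5.714 m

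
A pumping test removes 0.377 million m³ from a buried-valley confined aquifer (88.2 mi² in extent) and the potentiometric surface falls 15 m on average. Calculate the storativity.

A = 88.2 mi² = 2.284 × 10^8 m²
ΔV = 0.377 million m³ = 3.77 × 10^5 m³
S = ΔV / (A × Δh) = 3.77 × 10^5 m³ / (2.284 × 10^8 m² × 15 m) = 1.1 × 10^-4

S ≈ 1.1 × 10^-4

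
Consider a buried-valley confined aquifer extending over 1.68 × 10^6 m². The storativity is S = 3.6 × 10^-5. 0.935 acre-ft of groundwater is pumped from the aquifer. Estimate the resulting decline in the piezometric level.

ΔV = 0.935 acre-ft = 1153 m³
Δh = ΔV / (S × A) = 1153 m³ / (3.6 × 10^-5 × 1.68 × 10^6 m²) = 19.07 m

Δh ≈ 19.1 m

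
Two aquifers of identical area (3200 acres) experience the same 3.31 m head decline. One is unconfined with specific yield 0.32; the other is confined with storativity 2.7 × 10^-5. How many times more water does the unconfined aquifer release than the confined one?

A = 3200 acres = 1.295 × 10^7 m²
Unconfined: ΔV_u = Sy × A × Δh = 0.32 × 1.295 × 10^7 × 3.31 = 1.372 × 10^7 m³
Confined: ΔV_c = S × A × Δh = 2.7 × 10^-5 × 1.295 × 10^7 × 3.31 = 1157 m³
Ratio = ΔV_u / ΔV_c = Sy / S = 0.32 / 2.7 × 10^-5 = 11850

ΔV_u / ΔV_c ≈ 11900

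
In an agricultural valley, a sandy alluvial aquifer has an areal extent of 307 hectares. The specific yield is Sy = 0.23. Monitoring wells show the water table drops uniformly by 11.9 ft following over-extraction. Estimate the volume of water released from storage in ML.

ΔV ≈ 2560 ML

A = 307 hectares = 3.07 × 10^6 m²
Δh = 11.9 ft = 3.627 m
ΔV = Sy × A × Δh = 0.23 × 3.07 × 10^6 m² × 3.627 m = 2.561 × 10^6 m³
ΔV = 2.561 × 10^6 m³ = 2561 ML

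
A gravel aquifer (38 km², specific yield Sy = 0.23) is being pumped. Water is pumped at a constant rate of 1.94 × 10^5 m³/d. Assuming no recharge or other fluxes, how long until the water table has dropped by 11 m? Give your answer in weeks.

A = 38 km² = 3.8 × 10^7 m²
ΔV = Sy × A × Δh = 0.23 × 3.8 × 10^7 × 11 = 9.614 × 10^7 m³
t = ΔV / Q = 9.614 × 10^7 m³ / 1.94 × 10^5 m³/d = 495.6 d
t = 495.6 d ≈ 70.8 weeks

t ≈ 70.8 weeks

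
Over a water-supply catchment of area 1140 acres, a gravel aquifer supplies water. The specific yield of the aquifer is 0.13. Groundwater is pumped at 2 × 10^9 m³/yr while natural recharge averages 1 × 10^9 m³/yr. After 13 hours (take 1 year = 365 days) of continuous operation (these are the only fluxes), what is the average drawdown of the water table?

A = 1140 acres = 4.613 × 10^6 m²
Net abstraction = 2 × 10^9 − 1 × 10^9 = 1 × 10^9 m³/yr
Q_net = 1 × 10^9 m³/yr = 2.74 × 10^6 m³/d
t = 13 hours = 0.5417 d
ΔV = Q × t = 2.74 × 10^6 m³/d × 0.5417 d = 1.484 × 10^6 m³
Δh = ΔV / (Sy × A) = 1.484 × 10^6 / (0.13 × 4.613 × 10^6) = 2.474 m

Δh ≈ 2.47 m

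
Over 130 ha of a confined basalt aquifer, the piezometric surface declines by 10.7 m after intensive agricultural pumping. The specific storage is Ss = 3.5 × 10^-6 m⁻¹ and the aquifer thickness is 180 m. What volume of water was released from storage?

ΔV ≈ 8760 m³

S = Ss × b = 3.5 × 10^-6 m⁻¹ × 180 m = 6.3 × 10^-4
A = 130 ha = 1.3 × 10^6 m²
ΔV = S × A × Δh = 6.3 × 10^-4 × 1.3 × 10^6 m² × 10.7 m = 8763 m³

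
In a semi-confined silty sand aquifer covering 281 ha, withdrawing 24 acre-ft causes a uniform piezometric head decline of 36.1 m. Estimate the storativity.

S ≈ 2.9 × 10^-4

A = 281 ha = 2.81 × 10^6 m²
ΔV = 24 acre-ft = 29600 m³
S = ΔV / (A × Δh) = 29600 m³ / (2.81 × 10^6 m² × 36.1 m) = 2.918 × 10^-4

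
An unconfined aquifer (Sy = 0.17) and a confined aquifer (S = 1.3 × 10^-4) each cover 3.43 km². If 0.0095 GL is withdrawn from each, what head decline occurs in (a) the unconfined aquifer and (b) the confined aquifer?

Δh_u ≈ 0.0163 m; Δh_c ≈ 21.3 m

A = 3.43 km² = 3.43 × 10^6 m²
ΔV = 0.0095 GL = 9500 m³
Unconfined: Δh_u = ΔV/(Sy·A) = 9500/(0.17 × 3.43 × 10^6) = 0.01629 m
Confined: Δh_c = ΔV/(S·A) = 9500/(1.3 × 10^-4 × 3.43 × 10^6) = 21.31 m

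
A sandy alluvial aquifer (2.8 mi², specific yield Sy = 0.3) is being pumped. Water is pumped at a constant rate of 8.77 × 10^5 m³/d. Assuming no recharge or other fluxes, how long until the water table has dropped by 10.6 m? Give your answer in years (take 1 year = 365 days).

t ≈ 0.072 years

A = 2.8 mi² = 7.252 × 10^6 m²
ΔV = Sy × A × Δh = 0.3 × 7.252 × 10^6 × 10.6 = 2.306 × 10^7 m³
t = ΔV / Q = 2.306 × 10^7 m³ / 8.77 × 10^5 m³/d = 26.3 d
t = 26.3 d ≈ 0.07204 years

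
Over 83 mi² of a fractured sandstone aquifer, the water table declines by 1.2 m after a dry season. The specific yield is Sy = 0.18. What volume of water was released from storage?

A = 83 mi² = 2.15 × 10^8 m²
ΔV = Sy × A × Δh = 0.18 × 2.15 × 10^8 m² × 1.2 m = 4.643 × 10^7 m³

ΔV ≈ 4.64 × 10^7 m³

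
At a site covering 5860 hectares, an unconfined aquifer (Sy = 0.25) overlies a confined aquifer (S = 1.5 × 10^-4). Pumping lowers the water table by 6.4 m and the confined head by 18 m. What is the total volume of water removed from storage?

ΔV ≈ 9.39 × 10^7 m³

A = 5860 hectares = 5.86 × 10^7 m²
Unconfined: ΔV_u = Sy × A × Δh_u = 0.25 × 5.86 × 10^7 × 6.4 = 9.376 × 10^7 m³
Confined: ΔV_c = S × A × Δh_c = 1.5 × 10^-4 × 5.86 × 10^7 × 18 = 1.582 × 10^5 m³
Total ΔV = 9.376 × 10^7 + 1.582 × 10^5 = 9.392 × 10^7 m³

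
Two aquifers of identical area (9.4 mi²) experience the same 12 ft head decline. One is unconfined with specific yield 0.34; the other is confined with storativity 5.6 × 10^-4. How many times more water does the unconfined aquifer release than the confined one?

A = 9.4 mi² = 2.435 × 10^7 m²
Δh = 12 ft = 3.658 m
Unconfined: ΔV_u = Sy × A × Δh = 0.34 × 2.435 × 10^7 × 3.658 = 3.028 × 10^7 m³
Confined: ΔV_c = S × A × Δh = 5.6 × 10^-4 × 2.435 × 10^7 × 3.658 = 49870 m³
Ratio = ΔV_u / ΔV_c = Sy / S = 0.34 / 5.6 × 10^-4 = 607.1

ΔV_u / ΔV_c ≈ 607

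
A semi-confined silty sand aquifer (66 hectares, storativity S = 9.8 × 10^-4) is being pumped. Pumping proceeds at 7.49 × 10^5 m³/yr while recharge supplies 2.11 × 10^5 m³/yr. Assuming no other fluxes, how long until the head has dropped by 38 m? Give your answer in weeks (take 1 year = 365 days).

A = 66 hectares = 6.6 × 10^5 m²
ΔV = S × A × Δh = 9.8 × 10^-4 × 6.6 × 10^5 × 38 = 24580 m³
Net withdrawal = 7.49 × 10^5 − 2.11 × 10^5 = 5.38 × 10^5 m³/yr = 1474 m³/d
t = ΔV / Q = 24580 m³ / 1474 m³/d = 16.67 d
t = 16.67 d ≈ 2.382 weeks

t ≈ 2.38 weeks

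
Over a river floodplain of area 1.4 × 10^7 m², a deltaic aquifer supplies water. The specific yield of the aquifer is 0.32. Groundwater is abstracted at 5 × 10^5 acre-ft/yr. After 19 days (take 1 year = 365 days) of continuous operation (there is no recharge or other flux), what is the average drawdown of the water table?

Q = 5 × 10^5 acre-ft/yr = 1.69 × 10^6 m³/d
ΔV = Q × t = 1.69 × 10^6 m³/d × 19 d = 3.21 × 10^7 m³
Δh = ΔV / (Sy × A) = 3.21 × 10^7 / (0.32 × 1.4 × 10^7) = 7.166 m

Δh ≈ 7.17 m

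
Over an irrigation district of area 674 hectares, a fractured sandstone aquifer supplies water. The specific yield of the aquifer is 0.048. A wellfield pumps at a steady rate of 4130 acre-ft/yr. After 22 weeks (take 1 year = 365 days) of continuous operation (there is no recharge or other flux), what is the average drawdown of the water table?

A = 674 hectares = 6.74 × 10^6 m²
Q = 4130 acre-ft/yr = 13960 m³/d
t = 22 weeks = 154 d
ΔV = Q × t = 13960 m³/d × 154 d = 2.149 × 10^6 m³
Δh = ΔV / (Sy × A) = 2.149 × 10^6 / (0.048 × 6.74 × 10^6) = 6.644 m

Δh ≈ 6.64 m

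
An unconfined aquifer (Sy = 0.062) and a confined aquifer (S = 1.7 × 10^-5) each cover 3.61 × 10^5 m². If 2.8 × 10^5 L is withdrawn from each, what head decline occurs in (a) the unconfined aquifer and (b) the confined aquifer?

Δh_u ≈ 0.0125 m; Δh_c ≈ 45.6 m

ΔV = 2.8 × 10^5 L = 280 m³
Unconfined: Δh_u = ΔV/(Sy·A) = 280/(0.062 × 3.61 × 10^5) = 0.01251 m
Confined: Δh_c = ΔV/(S·A) = 280/(1.7 × 10^-5 × 3.61 × 10^5) = 45.62 m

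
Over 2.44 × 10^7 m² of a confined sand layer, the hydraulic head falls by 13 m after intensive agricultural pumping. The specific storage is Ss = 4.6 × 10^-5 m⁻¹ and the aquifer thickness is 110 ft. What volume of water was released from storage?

b = 110 ft = 33.53 m
S = Ss × b = 4.6 × 10^-5 m⁻¹ × 33.53 m = 1.542 × 10^-3
ΔV = S × A × Δh = 0.001542 × 2.44 × 10^7 m² × 13 m = 4.892 × 10^5 m³

ΔV ≈ 4.89 × 10^5 m³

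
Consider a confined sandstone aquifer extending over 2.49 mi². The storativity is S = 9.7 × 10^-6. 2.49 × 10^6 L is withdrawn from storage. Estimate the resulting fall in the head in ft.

A = 2.49 mi² = 6.449 × 10^6 m²
ΔV = 2.49 × 10^6 L = 2490 m³
Δh = ΔV / (S × A) = 2490 m³ / (9.7 × 10^-6 × 6.449 × 10^6 m²) = 39.8 m
Δh = 39.8 m = 130.6 ft

Δh ≈ 131 ft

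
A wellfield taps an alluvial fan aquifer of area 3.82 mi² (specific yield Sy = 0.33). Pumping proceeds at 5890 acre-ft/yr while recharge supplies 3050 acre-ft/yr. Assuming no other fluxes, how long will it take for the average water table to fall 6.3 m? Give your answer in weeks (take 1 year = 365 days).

A = 3.82 mi² = 9.894 × 10^6 m²
ΔV = Sy × A × Δh = 0.33 × 9.894 × 10^6 × 6.3 = 2.057 × 10^7 m³
Net withdrawal = 5890 − 3050 = 2840 acre-ft/yr = 9598 m³/d
t = ΔV / Q = 2.057 × 10^7 m³ / 9598 m³/d = 2143 d
t = 2143 d ≈ 306.2 weeks

t ≈ 306 weeks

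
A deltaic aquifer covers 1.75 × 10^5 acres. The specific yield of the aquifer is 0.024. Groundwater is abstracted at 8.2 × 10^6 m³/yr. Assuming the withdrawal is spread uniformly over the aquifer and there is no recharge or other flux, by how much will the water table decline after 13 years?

Δh ≈ 6.27 m

A = 1.75 × 10^5 acres = 7.082 × 10^8 m²
Q = 8.2 × 10^6 m³/yr = 22470 m³/d
t = 13 years = 4745 d
ΔV = Q × t = 22470 m³/d × 4745 d = 1.066 × 10^8 m³
Δh = ΔV / (Sy × A) = 1.066 × 10^8 / (0.024 × 7.082 × 10^8) = 6.272 m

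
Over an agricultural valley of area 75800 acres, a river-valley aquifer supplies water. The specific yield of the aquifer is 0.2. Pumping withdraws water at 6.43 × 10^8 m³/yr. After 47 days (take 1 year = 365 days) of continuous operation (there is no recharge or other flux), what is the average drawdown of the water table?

A = 75800 acres = 3.068 × 10^8 m²
Q = 6.43 × 10^8 m³/yr = 1.762 × 10^6 m³/d
ΔV = Q × t = 1.762 × 10^6 m³/d × 47 d = 8.28 × 10^7 m³
Δh = ΔV / (Sy × A) = 8.28 × 10^7 / (0.2 × 3.068 × 10^8) = 1.35 m

Δh ≈ 1.35 m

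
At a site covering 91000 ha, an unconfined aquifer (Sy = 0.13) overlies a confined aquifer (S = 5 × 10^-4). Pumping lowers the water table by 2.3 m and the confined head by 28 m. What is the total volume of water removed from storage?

A = 91000 ha = 9.1 × 10^8 m²
Unconfined: ΔV_u = Sy × A × Δh_u = 0.13 × 9.1 × 10^8 × 2.3 = 2.721 × 10^8 m³
Confined: ΔV_c = S × A × Δh_c = 5 × 10^-4 × 9.1 × 10^8 × 28 = 1.274 × 10^7 m³
Total ΔV = 2.721 × 10^8 + 1.274 × 10^7 = 2.848 × 10^8 m³

ΔV ≈ 2.85 × 10^8 m³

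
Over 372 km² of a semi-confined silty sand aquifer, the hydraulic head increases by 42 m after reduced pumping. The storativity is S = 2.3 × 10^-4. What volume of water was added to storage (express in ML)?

A = 372 km² = 3.72 × 10^8 m²
ΔV = S × A × Δh = 2.3 × 10^-4 × 3.72 × 10^8 m² × 42 m = 3.594 × 10^6 m³
ΔV = 3.594 × 10^6 m³ = 3594 ML

ΔV ≈ 3590 ML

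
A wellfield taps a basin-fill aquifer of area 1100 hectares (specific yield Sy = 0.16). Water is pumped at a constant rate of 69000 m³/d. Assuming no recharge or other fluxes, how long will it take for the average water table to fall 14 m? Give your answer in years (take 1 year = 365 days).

t ≈ 0.978 years

A = 1100 hectares = 1.1 × 10^7 m²
ΔV = Sy × A × Δh = 0.16 × 1.1 × 10^7 × 14 = 2.464 × 10^7 m³
t = ΔV / Q = 2.464 × 10^7 m³ / 69000 m³/d = 357.1 d
t = 357.1 d ≈ 0.9784 years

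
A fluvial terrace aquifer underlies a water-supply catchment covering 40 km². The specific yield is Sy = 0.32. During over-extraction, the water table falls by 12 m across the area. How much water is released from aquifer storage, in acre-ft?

ΔV ≈ 1.25 × 10^5 acre-ft

A = 40 km² = 4 × 10^7 m²
ΔV = Sy × A × Δh = 0.32 × 4 × 10^7 m² × 12 m = 1.536 × 10^8 m³
ΔV = 1.536 × 10^8 m³ = 1.245 × 10^5 acre-ft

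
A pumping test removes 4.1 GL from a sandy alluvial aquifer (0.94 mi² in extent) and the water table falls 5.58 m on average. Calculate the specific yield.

A = 0.94 mi² = 2.435 × 10^6 m²
ΔV = 4.1 GL = 4.1 × 10^6 m³
Sy = ΔV / (A × Δh) = 4.1 × 10^6 m³ / (2.435 × 10^6 m² × 5.58 m) = 0.3018

Sy ≈ 0.3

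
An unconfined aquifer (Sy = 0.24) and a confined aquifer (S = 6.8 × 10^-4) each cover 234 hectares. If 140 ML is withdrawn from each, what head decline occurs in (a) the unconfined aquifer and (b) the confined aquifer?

A = 234 hectares = 2.34 × 10^6 m²
ΔV = 140 ML = 1.4 × 10^5 m³
Unconfined: Δh_u = ΔV/(Sy·A) = 1.4 × 10^5/(0.24 × 2.34 × 10^6) = 0.2493 m
Confined: Δh_c = ΔV/(S·A) = 1.4 × 10^5/(6.8 × 10^-4 × 2.34 × 10^6) = 87.98 m

Δh_u ≈ 0.249 m; Δh_c ≈ 88 m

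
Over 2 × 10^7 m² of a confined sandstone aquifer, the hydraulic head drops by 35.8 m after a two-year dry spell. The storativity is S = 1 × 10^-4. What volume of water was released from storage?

ΔV ≈ 71600 m³

ΔV = S × A × Δh = 1 × 10^-4 × 2 × 10^7 m² × 35.8 m = 71600 m³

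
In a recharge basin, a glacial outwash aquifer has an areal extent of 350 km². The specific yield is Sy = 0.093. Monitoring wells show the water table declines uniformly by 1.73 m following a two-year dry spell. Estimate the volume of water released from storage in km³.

ΔV ≈ 0.0563 km³

A = 350 km² = 3.5 × 10^8 m²
ΔV = Sy × A × Δh = 0.093 × 3.5 × 10^8 m² × 1.73 m = 5.631 × 10^7 m³
ΔV = 5.631 × 10^7 m³ = 0.05631 km³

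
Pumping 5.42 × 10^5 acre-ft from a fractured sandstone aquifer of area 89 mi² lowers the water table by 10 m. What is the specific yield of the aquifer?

A = 89 mi² = 2.305 × 10^8 m²
ΔV = 5.42 × 10^5 acre-ft = 6.685 × 10^8 m³
Sy = ΔV / (A × Δh) = 6.685 × 10^8 m³ / (2.305 × 10^8 m² × 10 m) = 0.29

Sy ≈ 0.29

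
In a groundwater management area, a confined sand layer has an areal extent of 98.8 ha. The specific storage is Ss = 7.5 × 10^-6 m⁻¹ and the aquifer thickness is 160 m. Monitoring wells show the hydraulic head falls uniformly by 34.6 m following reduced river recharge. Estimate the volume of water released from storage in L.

ΔV ≈ 4.1 × 10^7 L

S = Ss × b = 7.5 × 10^-6 m⁻¹ × 160 m = 1.2 × 10^-3
A = 98.8 ha = 9.88 × 10^5 m²
ΔV = S × A × Δh = 0.0012 × 9.88 × 10^5 m² × 34.6 m = 41020 m³
ΔV = 41020 m³ = 4.102 × 10^7 L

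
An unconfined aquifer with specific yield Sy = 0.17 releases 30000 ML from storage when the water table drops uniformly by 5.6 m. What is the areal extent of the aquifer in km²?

ΔV = 30000 ML = 3 × 10^7 m³
A = ΔV / (Sy × Δh) = 3 × 10^7 / (0.17 × 5.6) = 3.151 × 10^7 m²
A = 3.151 × 10^7 m² = 31.51 km²

A ≈ 31.5 km²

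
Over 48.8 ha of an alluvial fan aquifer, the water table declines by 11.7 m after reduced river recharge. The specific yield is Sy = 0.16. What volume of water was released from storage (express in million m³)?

A = 48.8 ha = 4.88 × 10^5 m²
ΔV = Sy × A × Δh = 0.16 × 4.88 × 10^5 m² × 11.7 m = 9.135 × 10^5 m³
ΔV = 9.135 × 10^5 m³ = 0.9135 million m³

ΔV ≈ 0.914 million m³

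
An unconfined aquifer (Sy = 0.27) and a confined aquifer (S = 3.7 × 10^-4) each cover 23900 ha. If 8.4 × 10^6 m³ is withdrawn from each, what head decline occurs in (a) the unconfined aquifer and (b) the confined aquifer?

A = 23900 ha = 2.39 × 10^8 m²
Unconfined: Δh_u = ΔV/(Sy·A) = 8.4 × 10^6/(0.27 × 2.39 × 10^8) = 0.1302 m
Confined: Δh_c = ΔV/(S·A) = 8.4 × 10^6/(3.7 × 10^-4 × 2.39 × 10^8) = 94.99 m

Δh_u ≈ 0.13 m; Δh_c ≈ 95 m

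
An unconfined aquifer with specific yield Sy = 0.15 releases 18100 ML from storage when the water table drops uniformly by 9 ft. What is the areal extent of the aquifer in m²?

A ≈ 4.4 × 10^7 m²

Δh = 9 ft = 2.743 m
ΔV = 18100 ML = 1.81 × 10^7 m³
A = ΔV / (Sy × Δh) = 1.81 × 10^7 / (0.15 × 2.743) = 4.399 × 10^7 m²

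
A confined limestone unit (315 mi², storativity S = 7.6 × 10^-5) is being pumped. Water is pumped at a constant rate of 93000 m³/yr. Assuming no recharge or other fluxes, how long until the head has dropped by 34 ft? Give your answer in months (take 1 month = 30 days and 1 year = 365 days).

t ≈ 84.1 months

A = 315 mi² = 8.158 × 10^8 m²
Δh = 34 ft = 10.36 m
ΔV = S × A × Δh = 7.6 × 10^-5 × 8.158 × 10^8 × 10.36 = 6.426 × 10^5 m³
Q = 93000 m³/yr = 254.8 m³/d
t = ΔV / Q = 6.426 × 10^5 m³ / 254.8 m³/d = 2522 d
t = 2522 d ≈ 84.06 months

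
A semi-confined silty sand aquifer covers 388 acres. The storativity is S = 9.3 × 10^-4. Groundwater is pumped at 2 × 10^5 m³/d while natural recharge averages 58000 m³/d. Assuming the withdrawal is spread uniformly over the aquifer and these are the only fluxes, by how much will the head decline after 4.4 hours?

A = 388 acres = 1.57 × 10^6 m²
Net abstraction = 2 × 10^5 − 58000 = 1.42 × 10^5 m³/d
t = 4.4 hours = 0.1833 d
ΔV = Q × t = 1.42 × 10^5 m³/d × 0.1833 d = 26030 m³
Δh = ΔV / (S × A) = 26030 / (9.3 × 10^-4 × 1.57 × 10^6) = 17.83 m

Δh ≈ 17.8 m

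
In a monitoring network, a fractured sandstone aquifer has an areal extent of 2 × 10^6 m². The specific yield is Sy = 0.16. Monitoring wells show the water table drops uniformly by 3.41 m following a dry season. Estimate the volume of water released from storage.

ΔV = Sy × A × Δh = 0.16 × 2 × 10^6 m² × 3.41 m = 1.091 × 10^6 m³

ΔV ≈ 1.09 × 10^6 m³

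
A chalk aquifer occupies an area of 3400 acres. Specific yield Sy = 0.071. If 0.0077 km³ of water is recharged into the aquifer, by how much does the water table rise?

Δh ≈ 7.88 m

A = 3400 acres = 1.376 × 10^7 m²
ΔV = 0.0077 km³ = 7.7 × 10^6 m³
Δh = ΔV / (Sy × A) = 7.7 × 10^6 m³ / (0.071 × 1.376 × 10^7 m²) = 7.882 m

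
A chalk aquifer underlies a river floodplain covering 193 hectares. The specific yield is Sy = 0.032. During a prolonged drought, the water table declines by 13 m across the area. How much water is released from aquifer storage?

A = 193 hectares = 1.93 × 10^6 m²
ΔV = Sy × A × Δh = 0.032 × 1.93 × 10^6 m² × 13 m = 8.029 × 10^5 m³

ΔV ≈ 8.03 × 10^5 m³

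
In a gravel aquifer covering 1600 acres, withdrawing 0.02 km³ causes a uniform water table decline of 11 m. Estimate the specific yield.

Sy ≈ 0.28

A = 1600 acres = 6.475 × 10^6 m²
ΔV = 0.02 km³ = 2 × 10^7 m³
Sy = ΔV / (A × Δh) = 2 × 10^7 m³ / (6.475 × 10^6 m² × 11 m) = 0.2808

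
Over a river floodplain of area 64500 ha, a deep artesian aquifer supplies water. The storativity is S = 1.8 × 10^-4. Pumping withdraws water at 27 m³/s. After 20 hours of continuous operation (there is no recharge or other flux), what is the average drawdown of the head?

Δh ≈ 16.7 m

A = 64500 ha = 6.45 × 10^8 m²
Q = 27 m³/s = 2.333 × 10^6 m³/d
t = 20 hours = 0.8333 d
ΔV = Q × t = 2.333 × 10^6 m³/d × 0.8333 d = 1.944 × 10^6 m³
Δh = ΔV / (S × A) = 1.944 × 10^6 / (1.8 × 10^-4 × 6.45 × 10^8) = 16.74 m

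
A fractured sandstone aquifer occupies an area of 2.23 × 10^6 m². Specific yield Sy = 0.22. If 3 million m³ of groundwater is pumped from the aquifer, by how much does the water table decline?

Δh ≈ 6.11 m

ΔV = 3 million m³ = 3 × 10^6 m³
Δh = ΔV / (Sy × A) = 3 × 10^6 m³ / (0.22 × 2.23 × 10^6 m²) = 6.115 m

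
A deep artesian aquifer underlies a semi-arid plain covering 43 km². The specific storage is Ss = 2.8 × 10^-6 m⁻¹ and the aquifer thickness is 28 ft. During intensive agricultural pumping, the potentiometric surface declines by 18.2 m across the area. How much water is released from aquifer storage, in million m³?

b = 28 ft = 8.534 m
S = Ss × b = 2.8 × 10^-6 m⁻¹ × 8.534 m = 2.39 × 10^-5
A = 43 km² = 4.3 × 10^7 m²
ΔV = S × A × Δh = 2.39 × 10^-5 × 4.3 × 10^7 m² × 18.2 m = 18700 m³
ΔV = 18700 m³ = 0.0187 million m³

ΔV ≈ 0.0187 million m³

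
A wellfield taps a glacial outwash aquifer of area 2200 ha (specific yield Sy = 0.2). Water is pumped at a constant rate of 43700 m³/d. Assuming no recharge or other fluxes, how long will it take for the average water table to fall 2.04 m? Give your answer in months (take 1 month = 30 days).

t ≈ 6.85 months

A = 2200 ha = 2.2 × 10^7 m²
ΔV = Sy × A × Δh = 0.2 × 2.2 × 10^7 × 2.04 = 8.976 × 10^6 m³
t = ΔV / Q = 8.976 × 10^6 m³ / 43700 m³/d = 205.4 d
t = 205.4 d ≈ 6.847 months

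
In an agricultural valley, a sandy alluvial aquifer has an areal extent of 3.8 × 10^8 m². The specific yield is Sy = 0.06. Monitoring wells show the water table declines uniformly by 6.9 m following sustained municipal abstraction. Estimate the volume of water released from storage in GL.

ΔV = Sy × A × Δh = 0.06 × 3.8 × 10^8 m² × 6.9 m = 1.573 × 10^8 m³
ΔV = 1.573 × 10^8 m³ = 157.3 GL

ΔV ≈ 157 GL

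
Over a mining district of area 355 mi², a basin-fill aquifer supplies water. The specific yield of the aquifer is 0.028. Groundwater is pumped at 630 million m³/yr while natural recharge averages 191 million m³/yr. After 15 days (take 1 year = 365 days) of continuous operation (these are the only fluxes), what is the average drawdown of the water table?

A = 355 mi² = 9.194 × 10^8 m²
Net abstraction = 630 − 191 = 439 million m³/yr
Q_net = 439 million m³/yr = 1.203 × 10^6 m³/d
ΔV = Q × t = 1.203 × 10^6 m³/d × 15 d = 1.804 × 10^7 m³
Δh = ΔV / (Sy × A) = 1.804 × 10^7 / (0.028 × 9.194 × 10^8) = 0.7008 m

Δh ≈ 0.701 m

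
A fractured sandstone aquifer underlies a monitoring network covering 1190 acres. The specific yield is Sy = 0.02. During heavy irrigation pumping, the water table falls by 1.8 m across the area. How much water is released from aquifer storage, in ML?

A = 1190 acres = 4.816 × 10^6 m²
ΔV = Sy × A × Δh = 0.02 × 4.816 × 10^6 m² × 1.8 m = 1.734 × 10^5 m³
ΔV = 1.734 × 10^5 m³ = 173.4 ML

ΔV ≈ 173 ML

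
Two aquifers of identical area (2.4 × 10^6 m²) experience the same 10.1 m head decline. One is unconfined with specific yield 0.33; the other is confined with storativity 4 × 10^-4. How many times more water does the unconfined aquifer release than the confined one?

Unconfined: ΔV_u = Sy × A × Δh = 0.33 × 2.4 × 10^6 × 10.1 = 7.999 × 10^6 m³
Confined: ΔV_c = S × A × Δh = 4 × 10^-4 × 2.4 × 10^6 × 10.1 = 9696 m³
Ratio = ΔV_u / ΔV_c = Sy / S = 0.33 / 4 × 10^-4 = 825

ΔV_u / ΔV_c ≈ 825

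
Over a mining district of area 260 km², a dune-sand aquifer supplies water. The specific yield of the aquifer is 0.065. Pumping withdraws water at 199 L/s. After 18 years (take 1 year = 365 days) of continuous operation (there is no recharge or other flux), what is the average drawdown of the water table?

A = 260 km² = 2.6 × 10^8 m²
Q = 199 L/s = 17190 m³/d
t = 18 years = 6570 d
ΔV = Q × t = 17190 m³/d × 6570 d = 1.13 × 10^8 m³
Δh = ΔV / (Sy × A) = 1.13 × 10^8 / (0.065 × 2.6 × 10^8) = 6.684 m

Δh ≈ 6.68 m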